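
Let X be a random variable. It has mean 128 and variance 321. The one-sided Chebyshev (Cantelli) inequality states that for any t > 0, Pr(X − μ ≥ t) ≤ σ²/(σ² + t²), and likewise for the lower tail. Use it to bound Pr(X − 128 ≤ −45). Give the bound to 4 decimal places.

Here σ² = 321 and t = 45, so σ² + t² = 2346.
Cantelli's bound: 321/2346 = 0.1368.

0.1368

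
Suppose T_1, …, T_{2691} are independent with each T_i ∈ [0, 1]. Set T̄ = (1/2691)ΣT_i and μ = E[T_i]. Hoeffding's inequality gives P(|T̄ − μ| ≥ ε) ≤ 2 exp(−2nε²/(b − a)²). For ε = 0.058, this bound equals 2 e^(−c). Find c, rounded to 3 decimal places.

c = 2nε²/(b − a)² = 2·2691·0.058² / 1² = 18.1050.

18.105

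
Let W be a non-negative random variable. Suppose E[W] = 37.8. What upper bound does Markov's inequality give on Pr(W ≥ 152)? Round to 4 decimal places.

0.2487

Markov's inequality: for a non-negative random variable, Pr(W ≥ a) ≤ E[W]/a.
Here E[W] = 37.8 and a = 152, so the bound is 37.8/152 = 0.2487.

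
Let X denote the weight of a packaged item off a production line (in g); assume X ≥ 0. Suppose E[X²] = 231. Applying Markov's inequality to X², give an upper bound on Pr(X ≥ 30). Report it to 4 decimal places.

Since X ≥ 0, the event {X ≥ 30} is the same as {X² ≥ 900}.
Markov's inequality applied to X² gives Pr(X² ≥ 900) ≤ E[X²]/900 = 231/900 = 0.2567.

0.2567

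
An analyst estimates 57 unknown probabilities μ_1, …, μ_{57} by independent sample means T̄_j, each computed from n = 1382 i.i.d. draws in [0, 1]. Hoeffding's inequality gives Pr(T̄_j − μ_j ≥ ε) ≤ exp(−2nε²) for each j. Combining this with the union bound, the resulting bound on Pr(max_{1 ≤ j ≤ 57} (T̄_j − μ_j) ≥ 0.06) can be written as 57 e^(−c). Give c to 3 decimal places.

9.950

Union bound over the 57 events: Pr(max_{1 ≤ j ≤ 57} (T̄_j − μ_j) ≥ 0.06) ≤ 57·exp(−2nε²) = 57 exp(−2·1382·0.06²).
So c = 2·1382·0.06² = 9.9504.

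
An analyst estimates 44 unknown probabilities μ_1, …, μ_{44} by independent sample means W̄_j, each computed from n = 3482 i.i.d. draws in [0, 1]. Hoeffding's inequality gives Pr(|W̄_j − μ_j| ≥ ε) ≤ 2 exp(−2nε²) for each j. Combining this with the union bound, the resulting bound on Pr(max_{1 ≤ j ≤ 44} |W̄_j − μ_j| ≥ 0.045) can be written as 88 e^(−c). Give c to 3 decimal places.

Union bound over the 44 events: Pr(max_{1 ≤ j ≤ 44} |W̄_j − μ_j| ≥ 0.045) ≤ 44·2·exp(−2nε²) = 88 exp(−2·3482·0.045²).
So c = 2·3482·0.045² = 14.1021.

14.102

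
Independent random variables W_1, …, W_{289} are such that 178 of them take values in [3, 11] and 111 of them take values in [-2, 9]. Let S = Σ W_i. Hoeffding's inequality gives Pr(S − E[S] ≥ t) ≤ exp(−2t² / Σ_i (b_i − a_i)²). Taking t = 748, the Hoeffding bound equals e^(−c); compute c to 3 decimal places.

Σ(b_i − a_i)² = 178·8² + 111·11² = 24823.
c = 2t² / 24823 = 2·748² / 24823 = 45.0795.

45.079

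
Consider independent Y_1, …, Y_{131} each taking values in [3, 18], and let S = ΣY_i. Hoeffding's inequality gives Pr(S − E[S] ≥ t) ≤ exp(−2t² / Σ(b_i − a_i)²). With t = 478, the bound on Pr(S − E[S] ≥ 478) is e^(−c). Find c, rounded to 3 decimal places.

15.504

Σ(b_i − a_i)² = 131·(15)² = 29475.
c = 2t²/29475 = 2·478²/29475 = 15.5036.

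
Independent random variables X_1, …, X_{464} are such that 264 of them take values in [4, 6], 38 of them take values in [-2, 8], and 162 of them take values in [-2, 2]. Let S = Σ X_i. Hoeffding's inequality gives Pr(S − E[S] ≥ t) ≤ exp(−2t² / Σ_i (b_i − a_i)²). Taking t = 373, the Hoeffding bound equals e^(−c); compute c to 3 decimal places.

37.360

Σ(b_i − a_i)² = 264·2² + 38·10² + 162·4² = 7448.
c = 2t² / 7448 = 2·373² / 7448 = 37.3601.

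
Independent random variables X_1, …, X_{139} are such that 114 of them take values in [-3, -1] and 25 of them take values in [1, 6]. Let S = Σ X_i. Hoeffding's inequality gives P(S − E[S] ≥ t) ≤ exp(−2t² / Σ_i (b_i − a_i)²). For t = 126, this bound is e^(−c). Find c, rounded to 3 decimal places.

Σ(b_i − a_i)² = 114·2² + 25·5² = 1081.
c = 2t² / 1081 = 2·126² / 1081 = 29.3728.

29.373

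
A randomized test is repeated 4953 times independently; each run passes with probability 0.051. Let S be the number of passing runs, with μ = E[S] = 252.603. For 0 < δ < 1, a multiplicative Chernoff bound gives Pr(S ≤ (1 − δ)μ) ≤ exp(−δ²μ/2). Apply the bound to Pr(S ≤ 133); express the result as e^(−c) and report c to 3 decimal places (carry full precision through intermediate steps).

Write 133 = (1 − δ)μ, so δ = 1 − 133/252.603 = 0.4734821…
Then the exponent is δ²μ/2 = (μ − 133)²/(2μ) = 28.314940.

28.315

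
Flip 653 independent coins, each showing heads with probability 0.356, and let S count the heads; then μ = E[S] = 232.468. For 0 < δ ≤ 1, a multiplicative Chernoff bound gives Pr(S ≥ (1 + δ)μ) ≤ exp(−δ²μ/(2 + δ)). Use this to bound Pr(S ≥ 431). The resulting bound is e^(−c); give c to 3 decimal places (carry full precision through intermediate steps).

Write 431 = (1 + δ)μ, so δ = 431/232.468 − 1 = 0.8540186…
Then the exponent is δ²μ/(2 + δ) = (431 − μ)² / (μ·(2 + δ)) = 59.407470.

59.407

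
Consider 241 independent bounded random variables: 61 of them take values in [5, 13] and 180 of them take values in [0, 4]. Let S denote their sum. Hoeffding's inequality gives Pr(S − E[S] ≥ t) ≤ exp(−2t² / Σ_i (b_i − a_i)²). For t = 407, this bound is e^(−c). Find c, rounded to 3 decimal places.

Σ(b_i − a_i)² = 61·8² + 180·4² = 6784.
c = 2t² / 6784 = 2·407² / 6784 = 48.8352.

48.835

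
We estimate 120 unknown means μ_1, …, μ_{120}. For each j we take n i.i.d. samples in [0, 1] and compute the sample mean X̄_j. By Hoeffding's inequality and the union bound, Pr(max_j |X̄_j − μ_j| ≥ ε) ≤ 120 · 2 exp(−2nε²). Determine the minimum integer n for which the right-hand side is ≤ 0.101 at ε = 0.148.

Need 2·120·exp(−2nε²) ≤ 0.101, i.e. exp(−2nε²) ≤ 0.101/240.
So 2nε² ≥ ln(240/0.101) = 7.773274.
Hence n ≥ 7.773274/(2·0.148²) = 177.440.
The smallest integer n is 178.

178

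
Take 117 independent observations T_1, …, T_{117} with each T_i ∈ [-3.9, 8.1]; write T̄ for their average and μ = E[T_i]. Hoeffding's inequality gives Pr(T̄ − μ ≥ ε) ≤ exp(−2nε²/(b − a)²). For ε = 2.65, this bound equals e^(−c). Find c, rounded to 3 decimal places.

11.412

c = 2nε²/(b − a)² = 2·117·2.65² / 12² = 11.4116.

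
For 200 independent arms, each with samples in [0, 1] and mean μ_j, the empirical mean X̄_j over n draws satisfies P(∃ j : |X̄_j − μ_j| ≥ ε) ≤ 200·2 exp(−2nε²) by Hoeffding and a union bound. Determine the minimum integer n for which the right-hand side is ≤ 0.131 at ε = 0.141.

Need 2·200·exp(−2nε²) ≤ 0.131, i.e. exp(−2nε²) ≤ 0.131/400.
So 2nε² ≥ ln(400/0.131) = 8.024023.
Hence n ≥ 8.024023/(2·0.141²) = 201.801.
The smallest integer n is 202.

202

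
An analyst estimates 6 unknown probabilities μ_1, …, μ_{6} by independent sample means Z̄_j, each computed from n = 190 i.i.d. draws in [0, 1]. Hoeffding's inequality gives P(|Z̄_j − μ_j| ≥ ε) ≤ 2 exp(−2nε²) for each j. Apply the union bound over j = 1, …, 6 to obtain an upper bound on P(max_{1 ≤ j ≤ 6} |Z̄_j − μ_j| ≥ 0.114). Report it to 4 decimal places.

0.0860

Per-experiment Hoeffding bound: 2·exp(−2·190·0.114²) = 2·exp(−4.93848) = 0.014331.
Union bound over 6 events: 6·0.014331 = 0.08599.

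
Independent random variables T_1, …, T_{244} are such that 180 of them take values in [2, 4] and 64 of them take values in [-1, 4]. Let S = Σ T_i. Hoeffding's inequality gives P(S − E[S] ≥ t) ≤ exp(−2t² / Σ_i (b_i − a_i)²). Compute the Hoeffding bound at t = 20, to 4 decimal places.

0.7083

Σ(b_i − a_i)² = 180·2² + 64·5² = 2320.
Exponent = 2·20² / 2320 = 0.34483.
Bound = exp(−0.34483) = 0.70834.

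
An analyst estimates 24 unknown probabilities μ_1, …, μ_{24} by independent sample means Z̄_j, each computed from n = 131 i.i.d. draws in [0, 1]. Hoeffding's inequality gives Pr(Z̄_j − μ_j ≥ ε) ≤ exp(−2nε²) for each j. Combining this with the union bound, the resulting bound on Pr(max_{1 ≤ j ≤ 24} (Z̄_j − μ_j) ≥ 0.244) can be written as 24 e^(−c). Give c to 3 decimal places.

15.598

Union bound over the 24 events: Pr(max_{1 ≤ j ≤ 24} (Z̄_j − μ_j) ≥ 0.244) ≤ 24·exp(−2nε²) = 24 exp(−2·131·0.244²).
So c = 2·131·0.244² = 15.5984.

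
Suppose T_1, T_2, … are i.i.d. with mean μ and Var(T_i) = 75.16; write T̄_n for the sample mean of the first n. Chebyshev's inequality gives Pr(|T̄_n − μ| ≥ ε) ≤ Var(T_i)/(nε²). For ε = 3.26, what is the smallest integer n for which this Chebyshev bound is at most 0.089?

80

Require 75.16/(n·3.26²) ≤ 0.089, i.e. n ≥ 75.16/(0.089·3.26²) = 79.462.
The smallest integer n is 80.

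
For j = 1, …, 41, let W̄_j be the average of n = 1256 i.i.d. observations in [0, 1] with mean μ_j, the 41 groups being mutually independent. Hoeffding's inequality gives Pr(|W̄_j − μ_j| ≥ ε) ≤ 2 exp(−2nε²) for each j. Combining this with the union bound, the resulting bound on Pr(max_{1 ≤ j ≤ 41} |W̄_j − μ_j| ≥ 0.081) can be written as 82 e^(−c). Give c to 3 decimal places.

Union bound over the 41 events: Pr(max_{1 ≤ j ≤ 41} |W̄_j − μ_j| ≥ 0.081) ≤ 41·2·exp(−2nε²) = 82 exp(−2·1256·0.081²).
So c = 2·1256·0.081² = 16.4812.

16.481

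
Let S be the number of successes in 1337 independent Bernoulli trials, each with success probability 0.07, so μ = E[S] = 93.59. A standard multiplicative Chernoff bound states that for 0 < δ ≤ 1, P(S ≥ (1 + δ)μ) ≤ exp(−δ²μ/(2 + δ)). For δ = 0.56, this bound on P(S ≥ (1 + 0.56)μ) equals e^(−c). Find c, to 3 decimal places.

11.465

c = δ²μ/(2 + δ) = 0.56²·93.59/(2 + 0.56) = 11.4648.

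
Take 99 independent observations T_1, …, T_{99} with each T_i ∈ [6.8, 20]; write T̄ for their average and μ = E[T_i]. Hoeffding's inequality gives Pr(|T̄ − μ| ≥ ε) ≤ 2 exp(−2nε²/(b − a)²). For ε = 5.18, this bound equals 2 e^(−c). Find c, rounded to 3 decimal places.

c = 2nε²/(b − a)² = 2·99·5.18² / 13.2² = 30.4914.

30.491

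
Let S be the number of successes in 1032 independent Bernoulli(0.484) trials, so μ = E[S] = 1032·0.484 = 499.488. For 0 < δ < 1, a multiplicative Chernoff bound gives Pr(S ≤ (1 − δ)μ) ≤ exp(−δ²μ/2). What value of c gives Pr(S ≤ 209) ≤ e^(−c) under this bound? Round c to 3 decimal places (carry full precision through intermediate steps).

84.470

Write 209 = (1 − δ)μ, so δ = 1 − 209/499.488 = 0.5815715…
Then the exponent is δ²μ/2 = (μ − 209)²/(2μ) = 84.469775.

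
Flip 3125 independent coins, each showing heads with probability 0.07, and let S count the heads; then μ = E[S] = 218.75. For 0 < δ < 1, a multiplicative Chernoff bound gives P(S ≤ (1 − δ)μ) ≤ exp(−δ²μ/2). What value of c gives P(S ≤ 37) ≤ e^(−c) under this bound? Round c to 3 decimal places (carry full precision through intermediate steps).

75.504

Write 37 = (1 − δ)μ, so δ = 1 − 37/218.75 = 0.8308571…
Then the exponent is δ²μ/2 = (μ − 37)²/(2μ) = 75.504143.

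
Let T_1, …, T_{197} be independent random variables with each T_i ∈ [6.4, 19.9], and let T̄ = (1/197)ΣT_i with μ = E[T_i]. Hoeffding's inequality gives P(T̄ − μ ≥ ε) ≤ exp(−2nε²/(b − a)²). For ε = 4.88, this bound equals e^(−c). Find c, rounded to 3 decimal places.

51.484

c = 2nε²/(b − a)² = 2·197·4.88² / 13.5² = 51.4835.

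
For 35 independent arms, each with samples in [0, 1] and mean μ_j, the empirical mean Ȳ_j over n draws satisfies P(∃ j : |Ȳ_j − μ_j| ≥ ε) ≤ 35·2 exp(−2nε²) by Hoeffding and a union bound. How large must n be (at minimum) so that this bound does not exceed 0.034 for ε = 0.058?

Need 2·35·exp(−2nε²) ≤ 0.034, i.e. exp(−2nε²) ≤ 0.034/70.
So 2nε² ≥ ln(70/0.034) = 7.629890.
Hence n ≥ 7.629890/(2·0.058²) = 1134.050.
The smallest integer n is 1135.

1135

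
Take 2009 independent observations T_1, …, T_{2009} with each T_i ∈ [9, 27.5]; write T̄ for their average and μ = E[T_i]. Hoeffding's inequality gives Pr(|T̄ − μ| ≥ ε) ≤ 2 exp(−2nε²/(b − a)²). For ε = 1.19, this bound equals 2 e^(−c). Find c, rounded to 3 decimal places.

c = 2nε²/(b − a)² = 2·2009·1.19² / 18.5² = 16.6250.

16.625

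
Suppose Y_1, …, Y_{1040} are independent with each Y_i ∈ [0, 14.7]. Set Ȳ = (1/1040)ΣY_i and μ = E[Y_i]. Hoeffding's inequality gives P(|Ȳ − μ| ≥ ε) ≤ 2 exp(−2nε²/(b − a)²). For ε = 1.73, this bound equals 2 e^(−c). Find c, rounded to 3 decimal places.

c = 2nε²/(b − a)² = 2·1040·1.73² / 14.7² = 28.8085.

28.809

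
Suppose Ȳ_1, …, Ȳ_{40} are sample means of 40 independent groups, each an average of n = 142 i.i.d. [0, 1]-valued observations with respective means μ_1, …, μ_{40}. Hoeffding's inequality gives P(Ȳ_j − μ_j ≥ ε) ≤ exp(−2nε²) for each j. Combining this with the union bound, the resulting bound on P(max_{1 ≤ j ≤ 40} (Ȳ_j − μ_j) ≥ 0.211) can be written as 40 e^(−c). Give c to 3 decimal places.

12.644

Union bound over the 40 events: P(max_{1 ≤ j ≤ 40} (Ȳ_j − μ_j) ≥ 0.211) ≤ 40·exp(−2nε²) = 40 exp(−2·142·0.211²).
So c = 2·142·0.211² = 12.6440.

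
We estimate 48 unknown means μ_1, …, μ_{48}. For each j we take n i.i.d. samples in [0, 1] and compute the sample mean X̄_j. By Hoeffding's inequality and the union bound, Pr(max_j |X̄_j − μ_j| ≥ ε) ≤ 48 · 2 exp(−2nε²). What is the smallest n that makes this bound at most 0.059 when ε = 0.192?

Need 2·48·exp(−2nε²) ≤ 0.059, i.e. exp(−2nε²) ≤ 0.059/96.
So 2nε² ≥ ln(96/0.059) = 7.394566.
Hence n ≥ 7.394566/(2·0.192²) = 100.295.
The smallest integer n is 101.

101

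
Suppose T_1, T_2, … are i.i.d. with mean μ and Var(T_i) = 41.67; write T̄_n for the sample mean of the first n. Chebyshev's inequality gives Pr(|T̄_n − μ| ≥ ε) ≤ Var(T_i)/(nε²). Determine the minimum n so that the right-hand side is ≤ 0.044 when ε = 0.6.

2631

Require 41.67/(n·0.6²) ≤ 0.044, i.e. n ≥ 41.67/(0.044·0.6²) = 2630.682.
The smallest integer n is 2631.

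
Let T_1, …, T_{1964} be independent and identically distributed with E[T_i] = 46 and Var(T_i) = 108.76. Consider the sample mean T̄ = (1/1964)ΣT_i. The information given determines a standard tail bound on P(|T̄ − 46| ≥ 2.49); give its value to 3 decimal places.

0.009

With mean and variance of each term known, Chebyshev's inequality bounds the deviation of the sum (or sample mean).
Var(T̄) = Var(T_i)/n = 108.76/1964 = 0.055377.
Chebyshev: P(|T̄ − 46| ≥ 2.49) ≤ Var(T̄)/(2.49)² = 108.76/(1964·2.49²) = 0.0089.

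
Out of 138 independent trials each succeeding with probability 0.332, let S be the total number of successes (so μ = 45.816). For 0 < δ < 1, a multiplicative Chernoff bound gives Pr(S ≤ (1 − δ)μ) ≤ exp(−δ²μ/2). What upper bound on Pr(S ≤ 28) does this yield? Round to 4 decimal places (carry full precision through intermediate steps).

0.0313

Write 28 = (1 − δ)μ, so δ = 1 − 28/45.816 = 0.3888598…
Then the exponent is δ²μ/2 = (μ − 28)²/(2μ) = 3.463963.
Bound = exp(−3.463963) = 0.03131.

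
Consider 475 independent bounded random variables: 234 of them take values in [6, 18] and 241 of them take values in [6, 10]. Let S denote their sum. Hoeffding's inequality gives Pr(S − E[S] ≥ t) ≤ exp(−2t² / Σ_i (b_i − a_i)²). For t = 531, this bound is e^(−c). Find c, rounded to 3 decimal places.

Σ(b_i − a_i)² = 234·12² + 241·4² = 37552.
c = 2t² / 37552 = 2·531² / 37552 = 15.0171.

15.017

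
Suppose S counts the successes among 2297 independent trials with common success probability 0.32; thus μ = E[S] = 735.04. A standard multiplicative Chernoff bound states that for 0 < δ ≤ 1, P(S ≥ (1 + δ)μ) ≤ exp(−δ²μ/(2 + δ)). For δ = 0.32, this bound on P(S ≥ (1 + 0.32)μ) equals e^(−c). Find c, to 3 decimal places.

32.443

c = δ²μ/(2 + δ) = 0.32²·735.04/(2 + 0.32) = 32.4431.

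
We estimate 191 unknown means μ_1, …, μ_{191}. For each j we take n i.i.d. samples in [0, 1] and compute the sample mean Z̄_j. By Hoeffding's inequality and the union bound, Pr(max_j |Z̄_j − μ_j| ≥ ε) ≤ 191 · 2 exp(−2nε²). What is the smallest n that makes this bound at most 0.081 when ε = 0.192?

Need 2·191·exp(−2nε²) ≤ 0.081, i.e. exp(−2nε²) ≤ 0.081/382.
So 2nε² ≥ ln(382/0.081) = 8.458727.
Hence n ≥ 8.458727/(2·0.192²) = 114.729.
The smallest integer n is 115.

115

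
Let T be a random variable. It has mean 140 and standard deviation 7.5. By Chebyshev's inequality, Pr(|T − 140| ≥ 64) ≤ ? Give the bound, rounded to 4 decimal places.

Chebyshev: Pr(|T − μ| ≥ t) ≤ Var(T)/t².
Var(T) = σ² = 7.5² = 56.25.
Bound = 56.25 / 4096 = 0.0137.

0.0137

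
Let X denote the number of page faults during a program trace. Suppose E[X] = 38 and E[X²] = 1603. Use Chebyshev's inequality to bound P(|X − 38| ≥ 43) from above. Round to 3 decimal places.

Var(X) = E[X²] − (E[X])² = 1603 − 1444 = 159.
Chebyshev's inequality: P(|X − μ| ≥ t) ≤ Var(X)/t² = 159/1849 = 0.0860.

0.086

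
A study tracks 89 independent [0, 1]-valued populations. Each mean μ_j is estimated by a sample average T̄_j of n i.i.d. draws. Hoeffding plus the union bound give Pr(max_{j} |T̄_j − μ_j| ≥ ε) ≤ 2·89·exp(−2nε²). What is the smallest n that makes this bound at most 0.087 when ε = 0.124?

Need 2·89·exp(−2nε²) ≤ 0.087, i.e. exp(−2nε²) ≤ 0.087/178.
So 2nε² ≥ ln(178/0.087) = 7.623631.
Hence n ≥ 7.623631/(2·0.124²) = 247.907.
The smallest integer n is 248.

248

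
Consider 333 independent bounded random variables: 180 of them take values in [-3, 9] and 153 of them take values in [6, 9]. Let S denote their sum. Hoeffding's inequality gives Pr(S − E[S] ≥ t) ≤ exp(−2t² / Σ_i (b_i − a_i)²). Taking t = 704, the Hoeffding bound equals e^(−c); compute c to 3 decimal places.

36.313

Σ(b_i − a_i)² = 180·12² + 153·3² = 27297.
c = 2t² / 27297 = 2·704² / 27297 = 36.3129.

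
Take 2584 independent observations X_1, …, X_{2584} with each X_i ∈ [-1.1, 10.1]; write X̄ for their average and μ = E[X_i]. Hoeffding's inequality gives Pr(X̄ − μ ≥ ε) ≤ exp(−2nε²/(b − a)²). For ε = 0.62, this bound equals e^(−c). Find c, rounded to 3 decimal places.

15.837

c = 2nε²/(b − a)² = 2·2584·0.62² / 11.2² = 15.8369.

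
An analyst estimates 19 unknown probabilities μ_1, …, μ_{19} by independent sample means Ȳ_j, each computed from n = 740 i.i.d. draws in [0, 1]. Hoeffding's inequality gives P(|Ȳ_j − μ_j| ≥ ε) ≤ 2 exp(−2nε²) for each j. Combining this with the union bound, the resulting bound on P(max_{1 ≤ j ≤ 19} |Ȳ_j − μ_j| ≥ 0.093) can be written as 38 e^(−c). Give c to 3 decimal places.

12.801

Union bound over the 19 events: P(max_{1 ≤ j ≤ 19} |Ȳ_j − μ_j| ≥ 0.093) ≤ 19·2·exp(−2nε²) = 38 exp(−2·740·0.093²).
So c = 2·740·0.093² = 12.8005.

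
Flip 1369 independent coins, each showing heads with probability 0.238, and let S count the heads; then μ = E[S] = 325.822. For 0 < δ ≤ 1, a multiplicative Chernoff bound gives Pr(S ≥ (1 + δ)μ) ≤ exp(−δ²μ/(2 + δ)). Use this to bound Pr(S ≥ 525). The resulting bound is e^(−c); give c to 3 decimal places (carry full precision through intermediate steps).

Write 525 = (1 + δ)μ, so δ = 525/325.822 − 1 = 0.6113092…
Then the exponent is δ²μ/(2 + δ) = (525 − μ)² / (μ·(2 + δ)) = 46.627703.

46.628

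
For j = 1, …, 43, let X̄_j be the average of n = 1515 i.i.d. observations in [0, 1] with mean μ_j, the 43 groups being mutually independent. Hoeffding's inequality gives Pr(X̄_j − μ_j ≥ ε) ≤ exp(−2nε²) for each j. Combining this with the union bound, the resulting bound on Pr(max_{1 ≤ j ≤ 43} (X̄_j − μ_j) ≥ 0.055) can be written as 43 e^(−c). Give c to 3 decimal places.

Union bound over the 43 events: Pr(max_{1 ≤ j ≤ 43} (X̄_j − μ_j) ≥ 0.055) ≤ 43·exp(−2nε²) = 43 exp(−2·1515·0.055²).
So c = 2·1515·0.055² = 9.1657.

9.166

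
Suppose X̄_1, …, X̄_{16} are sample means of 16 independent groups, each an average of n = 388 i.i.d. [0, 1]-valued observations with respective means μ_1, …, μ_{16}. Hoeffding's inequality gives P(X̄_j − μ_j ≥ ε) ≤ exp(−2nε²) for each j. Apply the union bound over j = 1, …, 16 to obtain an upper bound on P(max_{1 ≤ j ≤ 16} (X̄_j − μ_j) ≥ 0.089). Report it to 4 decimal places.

0.0342

Per-experiment Hoeffding bound: exp(−2·388·0.089²) = exp(−6.14670) = 0.0021405.
Union bound over 16 events: 16·0.0021405 = 0.03425.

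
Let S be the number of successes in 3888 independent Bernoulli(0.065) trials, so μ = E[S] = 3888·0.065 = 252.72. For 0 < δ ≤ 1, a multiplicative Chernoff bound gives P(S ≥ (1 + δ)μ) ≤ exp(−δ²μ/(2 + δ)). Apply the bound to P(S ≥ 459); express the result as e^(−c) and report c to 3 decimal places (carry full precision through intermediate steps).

Write 459 = (1 + δ)μ, so δ = 459/252.72 − 1 = 0.8162393…
Then the exponent is δ²μ/(2 + δ) = (459 − μ)² / (μ·(2 + δ)) = 59.786768.

59.787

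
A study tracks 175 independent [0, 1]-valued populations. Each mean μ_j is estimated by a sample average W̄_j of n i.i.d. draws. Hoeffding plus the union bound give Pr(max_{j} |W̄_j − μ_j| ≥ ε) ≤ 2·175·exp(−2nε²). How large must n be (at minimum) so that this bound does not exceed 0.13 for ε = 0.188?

Need 2·175·exp(−2nε²) ≤ 0.13, i.e. exp(−2nε²) ≤ 0.13/350.
So 2nε² ≥ ln(350/0.13) = 7.898154.
Hence n ≥ 7.898154/(2·0.188²) = 111.733.
The smallest integer n is 112.

112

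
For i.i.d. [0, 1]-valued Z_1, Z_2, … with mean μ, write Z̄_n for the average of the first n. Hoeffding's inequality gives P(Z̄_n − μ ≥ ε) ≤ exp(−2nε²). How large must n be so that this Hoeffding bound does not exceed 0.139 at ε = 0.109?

84

Require exp(−2nε²) ≤ 0.139, i.e. 2nε² ≥ ln(1/0.139) = 1.973281.
So n ≥ 1.973281 / (2·0.109²) = 83.044.
The smallest integer n is 84.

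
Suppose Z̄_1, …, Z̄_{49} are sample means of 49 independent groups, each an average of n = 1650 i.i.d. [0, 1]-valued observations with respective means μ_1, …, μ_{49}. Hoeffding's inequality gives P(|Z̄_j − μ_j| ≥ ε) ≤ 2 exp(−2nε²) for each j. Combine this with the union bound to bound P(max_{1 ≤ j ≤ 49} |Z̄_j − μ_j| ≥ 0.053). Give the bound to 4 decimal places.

Per-experiment Hoeffding bound: 2·exp(−2·1650·0.053²) = 2·exp(−9.26970) = 0.00018847.
Union bound over 49 events: 49·0.00018847 = 0.00924.

0.0092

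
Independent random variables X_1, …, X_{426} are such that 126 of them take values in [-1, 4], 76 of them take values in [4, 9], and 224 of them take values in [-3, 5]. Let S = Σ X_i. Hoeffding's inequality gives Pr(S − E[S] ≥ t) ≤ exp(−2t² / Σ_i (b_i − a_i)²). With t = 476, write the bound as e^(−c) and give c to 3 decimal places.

Σ(b_i − a_i)² = 126·5² + 76·5² + 224·8² = 19386.
c = 2t² / 19386 = 2·476² / 19386 = 23.3752.

23.375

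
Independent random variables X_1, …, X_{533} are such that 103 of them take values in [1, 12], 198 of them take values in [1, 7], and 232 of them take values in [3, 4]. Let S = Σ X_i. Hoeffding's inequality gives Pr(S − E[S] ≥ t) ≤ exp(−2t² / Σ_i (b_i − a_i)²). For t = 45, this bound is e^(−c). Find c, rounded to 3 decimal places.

Σ(b_i − a_i)² = 103·11² + 198·6² + 232·1² = 19823.
c = 2t² / 19823 = 2·45² / 19823 = 0.2043.

0.204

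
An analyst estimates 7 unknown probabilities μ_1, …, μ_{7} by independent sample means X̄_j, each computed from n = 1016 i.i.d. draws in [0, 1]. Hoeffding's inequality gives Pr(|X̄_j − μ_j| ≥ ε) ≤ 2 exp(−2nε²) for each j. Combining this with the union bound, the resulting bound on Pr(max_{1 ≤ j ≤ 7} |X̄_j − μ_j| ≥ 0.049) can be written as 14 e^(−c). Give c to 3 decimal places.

Union bound over the 7 events: Pr(max_{1 ≤ j ≤ 7} |X̄_j − μ_j| ≥ 0.049) ≤ 7·2·exp(−2nε²) = 14 exp(−2·1016·0.049²).
So c = 2·1016·0.049² = 4.8788.

4.879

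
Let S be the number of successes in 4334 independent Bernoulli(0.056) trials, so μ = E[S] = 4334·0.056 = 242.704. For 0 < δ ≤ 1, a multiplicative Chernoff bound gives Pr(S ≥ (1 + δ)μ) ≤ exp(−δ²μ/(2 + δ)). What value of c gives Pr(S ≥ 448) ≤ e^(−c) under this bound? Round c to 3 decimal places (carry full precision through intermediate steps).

61.020

Write 448 = (1 + δ)μ, so δ = 448/242.704 − 1 = 0.8458699…
Then the exponent is δ²μ/(2 + δ) = (448 − μ)² / (μ·(2 + δ)) = 61.019551.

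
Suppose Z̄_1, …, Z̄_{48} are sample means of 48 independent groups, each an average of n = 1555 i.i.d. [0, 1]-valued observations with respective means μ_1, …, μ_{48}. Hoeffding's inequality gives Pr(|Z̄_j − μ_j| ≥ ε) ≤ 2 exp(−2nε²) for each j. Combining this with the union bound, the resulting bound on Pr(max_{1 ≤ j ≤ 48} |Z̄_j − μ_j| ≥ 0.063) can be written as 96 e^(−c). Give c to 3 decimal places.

Union bound over the 48 events: Pr(max_{1 ≤ j ≤ 48} |Z̄_j − μ_j| ≥ 0.063) ≤ 48·2·exp(−2nε²) = 96 exp(−2·1555·0.063²).
So c = 2·1555·0.063² = 12.3436.

12.344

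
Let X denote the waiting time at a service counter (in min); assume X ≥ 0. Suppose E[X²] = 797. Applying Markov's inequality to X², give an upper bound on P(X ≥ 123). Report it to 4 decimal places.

Since X ≥ 0, the event {X ≥ 123} is the same as {X² ≥ 15129}.
Markov's inequality applied to X² gives P(X² ≥ 15129) ≤ E[X²]/15129 = 797/15129 = 0.0527.

0.0527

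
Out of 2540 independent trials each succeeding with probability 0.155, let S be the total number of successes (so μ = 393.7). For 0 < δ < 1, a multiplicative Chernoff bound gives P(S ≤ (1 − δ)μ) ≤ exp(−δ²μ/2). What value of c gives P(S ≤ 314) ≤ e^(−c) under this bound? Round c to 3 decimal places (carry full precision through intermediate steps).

8.067

Write 314 = (1 − δ)μ, so δ = 1 − 314/393.7 = 0.2024384…
Then the exponent is δ²μ/2 = (μ − 314)²/(2μ) = 8.067170.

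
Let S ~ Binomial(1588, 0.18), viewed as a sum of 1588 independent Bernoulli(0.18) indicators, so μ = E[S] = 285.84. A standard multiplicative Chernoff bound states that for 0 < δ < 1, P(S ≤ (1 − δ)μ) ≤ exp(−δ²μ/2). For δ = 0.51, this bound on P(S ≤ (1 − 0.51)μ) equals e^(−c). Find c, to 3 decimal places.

37.173

c = δ²μ/2 = 0.51²·285.84/2 = 37.1735.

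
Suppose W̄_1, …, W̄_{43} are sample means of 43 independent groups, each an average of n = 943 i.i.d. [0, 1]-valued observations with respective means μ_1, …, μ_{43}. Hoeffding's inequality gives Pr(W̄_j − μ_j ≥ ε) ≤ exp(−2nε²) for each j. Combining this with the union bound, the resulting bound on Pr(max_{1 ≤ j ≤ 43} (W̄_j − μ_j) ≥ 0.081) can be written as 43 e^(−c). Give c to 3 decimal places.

Union bound over the 43 events: Pr(max_{1 ≤ j ≤ 43} (W̄_j − μ_j) ≥ 0.081) ≤ 43·exp(−2nε²) = 43 exp(−2·943·0.081²).
So c = 2·943·0.081² = 12.3740.

12.374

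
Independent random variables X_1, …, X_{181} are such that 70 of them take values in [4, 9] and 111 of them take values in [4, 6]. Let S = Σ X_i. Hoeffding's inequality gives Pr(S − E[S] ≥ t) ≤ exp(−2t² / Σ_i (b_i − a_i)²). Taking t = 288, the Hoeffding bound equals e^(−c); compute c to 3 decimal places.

Σ(b_i − a_i)² = 70·5² + 111·2² = 2194.
c = 2t² / 2194 = 2·288² / 2194 = 75.6098.

75.610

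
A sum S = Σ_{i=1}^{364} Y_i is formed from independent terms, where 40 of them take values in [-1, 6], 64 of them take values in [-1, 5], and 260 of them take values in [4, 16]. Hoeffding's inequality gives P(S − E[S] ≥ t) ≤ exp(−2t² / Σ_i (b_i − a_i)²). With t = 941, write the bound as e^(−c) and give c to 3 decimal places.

42.465

Σ(b_i − a_i)² = 40·7² + 64·6² + 260·12² = 41704.
c = 2t² / 41704 = 2·941² / 41704 = 42.4650.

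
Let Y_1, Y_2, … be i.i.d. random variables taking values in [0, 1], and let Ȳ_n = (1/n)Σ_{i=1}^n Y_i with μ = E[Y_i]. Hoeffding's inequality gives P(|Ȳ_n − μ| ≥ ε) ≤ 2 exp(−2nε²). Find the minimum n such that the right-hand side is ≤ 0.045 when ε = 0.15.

85

Require 2·exp(−2nε²) ≤ 0.045, i.e. 2nε² ≥ ln(2/0.045) = 3.794240.
So n ≥ 3.794240 / (2·0.15²) = 84.316.
The smallest integer n is 85.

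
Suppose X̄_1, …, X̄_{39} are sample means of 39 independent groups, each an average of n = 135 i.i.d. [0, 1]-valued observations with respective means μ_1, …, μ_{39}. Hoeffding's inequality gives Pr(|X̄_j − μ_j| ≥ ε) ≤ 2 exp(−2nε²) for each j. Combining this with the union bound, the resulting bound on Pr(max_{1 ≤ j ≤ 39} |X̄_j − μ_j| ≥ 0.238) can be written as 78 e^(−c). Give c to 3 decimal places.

15.294

Union bound over the 39 events: Pr(max_{1 ≤ j ≤ 39} |X̄_j − μ_j| ≥ 0.238) ≤ 39·2·exp(−2nε²) = 78 exp(−2·135·0.238²).
So c = 2·135·0.238² = 15.2939.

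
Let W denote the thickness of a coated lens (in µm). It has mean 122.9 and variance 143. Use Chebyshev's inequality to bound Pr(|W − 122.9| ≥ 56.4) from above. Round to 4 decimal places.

Chebyshev: Pr(|W − μ| ≥ t) ≤ Var(W)/t².
Bound = 143 / 3180.96 = 0.0450.

0.0450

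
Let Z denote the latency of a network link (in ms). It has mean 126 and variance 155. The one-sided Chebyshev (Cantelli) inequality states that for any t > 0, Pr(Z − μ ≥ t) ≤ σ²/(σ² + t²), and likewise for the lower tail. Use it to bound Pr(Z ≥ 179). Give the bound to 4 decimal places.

Here σ² = 155 and t = 53, so σ² + t² = 2964.
Cantelli's bound: 155/2964 = 0.0523.

0.0523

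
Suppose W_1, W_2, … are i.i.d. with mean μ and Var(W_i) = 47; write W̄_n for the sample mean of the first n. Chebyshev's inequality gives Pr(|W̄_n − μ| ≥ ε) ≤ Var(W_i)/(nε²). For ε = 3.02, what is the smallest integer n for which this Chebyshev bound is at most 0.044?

118

Require 47/(n·3.02²) ≤ 0.044, i.e. n ≥ 47/(0.044·3.02²) = 117.120.
The smallest integer n is 118.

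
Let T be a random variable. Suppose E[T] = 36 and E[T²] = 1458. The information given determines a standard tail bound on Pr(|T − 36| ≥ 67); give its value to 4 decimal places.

The first two moments determine the variance, so Chebyshev's inequality is the sharpest standard bound available.
Var(T) = E[T²] − (E[T])² = 1458 − 1296 = 162.
Chebyshev's inequality: Pr(|T − μ| ≥ t) ≤ Var(T)/t² = 162/4489 = 0.0361.

0.0361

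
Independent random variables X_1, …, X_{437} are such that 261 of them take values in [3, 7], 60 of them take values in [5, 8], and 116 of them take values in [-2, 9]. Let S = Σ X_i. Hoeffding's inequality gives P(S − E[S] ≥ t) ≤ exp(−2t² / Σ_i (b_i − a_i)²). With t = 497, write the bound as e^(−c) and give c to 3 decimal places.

Σ(b_i − a_i)² = 261·4² + 60·3² + 116·11² = 18752.
c = 2t² / 18752 = 2·497² / 18752 = 26.3448.

26.345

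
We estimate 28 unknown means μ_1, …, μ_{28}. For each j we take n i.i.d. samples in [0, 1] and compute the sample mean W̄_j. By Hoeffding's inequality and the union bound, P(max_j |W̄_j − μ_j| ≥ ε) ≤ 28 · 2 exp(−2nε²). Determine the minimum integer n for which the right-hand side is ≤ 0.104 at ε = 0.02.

Need 2·28·exp(−2nε²) ≤ 0.104, i.e. exp(−2nε²) ≤ 0.104/56.
So 2nε² ≥ ln(56/0.104) = 6.288716.
Hence n ≥ 6.288716/(2·0.02²) = 7860.895.
The smallest integer n is 7861.

7861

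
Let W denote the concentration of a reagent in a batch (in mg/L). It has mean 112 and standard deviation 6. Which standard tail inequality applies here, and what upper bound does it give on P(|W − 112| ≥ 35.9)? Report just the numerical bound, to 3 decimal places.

0.028

Mean and variance are known, so Chebyshev's inequality applies.
Chebyshev: P(|W − μ| ≥ t) ≤ Var(W)/t².
Var(W) = σ² = 6² = 36.
Bound = 36 / 1288.81 = 0.0279.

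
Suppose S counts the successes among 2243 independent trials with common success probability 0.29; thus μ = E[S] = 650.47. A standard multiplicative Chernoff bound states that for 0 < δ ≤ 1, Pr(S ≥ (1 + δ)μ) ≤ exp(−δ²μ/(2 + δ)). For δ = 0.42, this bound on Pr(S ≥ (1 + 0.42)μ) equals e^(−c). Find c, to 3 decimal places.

c = δ²μ/(2 + δ) = 0.42²·650.47/(2 + 0.42) = 47.4144.

47.414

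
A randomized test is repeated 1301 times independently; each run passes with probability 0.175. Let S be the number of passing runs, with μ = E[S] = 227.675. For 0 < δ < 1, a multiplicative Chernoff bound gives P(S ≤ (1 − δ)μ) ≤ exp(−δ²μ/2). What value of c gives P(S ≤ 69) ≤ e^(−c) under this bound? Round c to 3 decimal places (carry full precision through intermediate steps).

Write 69 = (1 − δ)μ, so δ = 1 − 69/227.675 = 0.6969364…
Then the exponent is δ²μ/2 = (μ − 69)²/(2μ) = 55.293193.

55.293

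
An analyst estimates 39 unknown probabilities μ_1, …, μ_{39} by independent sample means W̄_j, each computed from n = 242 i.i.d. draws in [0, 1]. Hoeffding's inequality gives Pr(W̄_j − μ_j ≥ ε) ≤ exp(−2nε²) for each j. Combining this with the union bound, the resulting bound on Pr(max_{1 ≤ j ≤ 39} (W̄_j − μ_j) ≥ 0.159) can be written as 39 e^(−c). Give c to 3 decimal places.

12.236

Union bound over the 39 events: Pr(max_{1 ≤ j ≤ 39} (W̄_j − μ_j) ≥ 0.159) ≤ 39·exp(−2nε²) = 39 exp(−2·242·0.159²).
So c = 2·242·0.159² = 12.2360.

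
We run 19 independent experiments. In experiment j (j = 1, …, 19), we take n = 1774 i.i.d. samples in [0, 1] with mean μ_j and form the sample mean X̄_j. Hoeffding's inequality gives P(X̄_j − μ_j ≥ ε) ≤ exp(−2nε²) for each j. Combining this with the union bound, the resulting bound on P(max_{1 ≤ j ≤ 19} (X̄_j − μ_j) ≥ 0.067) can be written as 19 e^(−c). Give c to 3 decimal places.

15.927

Union bound over the 19 events: P(max_{1 ≤ j ≤ 19} (X̄_j − μ_j) ≥ 0.067) ≤ 19·exp(−2nε²) = 19 exp(−2·1774·0.067²).
So c = 2·1774·0.067² = 15.9270.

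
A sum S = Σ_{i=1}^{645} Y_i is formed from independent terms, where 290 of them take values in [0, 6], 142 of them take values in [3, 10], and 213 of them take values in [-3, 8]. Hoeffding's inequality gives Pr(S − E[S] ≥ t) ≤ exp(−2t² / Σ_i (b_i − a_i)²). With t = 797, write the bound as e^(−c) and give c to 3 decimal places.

29.428

Σ(b_i − a_i)² = 290·6² + 142·7² + 213·11² = 43171.
c = 2t² / 43171 = 2·797² / 43171 = 29.4276.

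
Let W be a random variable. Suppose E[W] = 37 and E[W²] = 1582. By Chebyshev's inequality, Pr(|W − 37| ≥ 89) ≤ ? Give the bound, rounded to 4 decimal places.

0.0269

Var(W) = E[W²] − (E[W])² = 1582 − 1369 = 213.
Chebyshev's inequality: Pr(|W − μ| ≥ t) ≤ Var(W)/t² = 213/7921 = 0.0269.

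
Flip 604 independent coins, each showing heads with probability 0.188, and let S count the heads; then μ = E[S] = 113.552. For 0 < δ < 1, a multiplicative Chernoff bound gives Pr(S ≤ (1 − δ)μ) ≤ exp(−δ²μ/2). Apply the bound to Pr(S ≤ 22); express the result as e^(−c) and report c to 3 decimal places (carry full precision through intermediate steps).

36.907

Write 22 = (1 − δ)μ, so δ = 1 − 22/113.552 = 0.8062562…
Then the exponent is δ²μ/2 = (μ − 22)²/(2μ) = 36.907182.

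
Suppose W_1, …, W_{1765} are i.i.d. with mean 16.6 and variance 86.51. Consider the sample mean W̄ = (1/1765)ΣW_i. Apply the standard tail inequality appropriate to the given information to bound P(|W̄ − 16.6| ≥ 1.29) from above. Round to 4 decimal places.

0.0295

With mean and variance of each term known, Chebyshev's inequality bounds the deviation of the sum (or sample mean).
Var(W̄) = Var(W_i)/n = 86.51/1765 = 0.049014.
Chebyshev: P(|W̄ − 16.6| ≥ 1.29) ≤ Var(W̄)/(1.29)² = 86.51/(1765·1.29²) = 0.0295.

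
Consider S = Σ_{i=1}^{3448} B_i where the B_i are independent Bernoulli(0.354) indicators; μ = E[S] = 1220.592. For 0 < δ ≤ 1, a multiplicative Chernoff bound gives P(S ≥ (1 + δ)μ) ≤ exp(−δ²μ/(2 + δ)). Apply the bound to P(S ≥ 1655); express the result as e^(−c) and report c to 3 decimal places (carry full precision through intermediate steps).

Write 1655 = (1 + δ)μ, so δ = 1655/1220.592 − 1 = 0.3558994…
Then the exponent is δ²μ/(2 + δ) = (1655 − μ)² / (μ·(2 + δ)) = 65.624856.

65.625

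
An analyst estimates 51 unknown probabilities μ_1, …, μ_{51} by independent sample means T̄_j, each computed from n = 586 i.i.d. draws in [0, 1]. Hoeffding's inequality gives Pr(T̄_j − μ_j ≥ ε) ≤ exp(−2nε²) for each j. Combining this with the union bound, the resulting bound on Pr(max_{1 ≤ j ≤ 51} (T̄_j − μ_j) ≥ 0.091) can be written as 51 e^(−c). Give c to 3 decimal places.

9.705

Union bound over the 51 events: Pr(max_{1 ≤ j ≤ 51} (T̄_j − μ_j) ≥ 0.091) ≤ 51·exp(−2nε²) = 51 exp(−2·586·0.091²).
So c = 2·586·0.091² = 9.7053.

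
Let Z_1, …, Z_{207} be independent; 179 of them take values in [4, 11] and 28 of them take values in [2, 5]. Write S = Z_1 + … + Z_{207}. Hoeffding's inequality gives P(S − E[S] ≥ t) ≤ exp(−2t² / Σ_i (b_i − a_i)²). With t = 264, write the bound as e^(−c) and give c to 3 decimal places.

Σ(b_i − a_i)² = 179·7² + 28·3² = 9023.
c = 2t² / 9023 = 2·264² / 9023 = 15.4485.

15.449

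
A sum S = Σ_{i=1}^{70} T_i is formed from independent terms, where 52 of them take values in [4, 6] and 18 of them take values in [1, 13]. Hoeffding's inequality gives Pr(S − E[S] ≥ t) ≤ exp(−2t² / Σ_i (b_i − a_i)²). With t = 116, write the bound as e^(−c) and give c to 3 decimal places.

Σ(b_i − a_i)² = 52·2² + 18·12² = 2800.
c = 2t² / 2800 = 2·116² / 2800 = 9.6114.

9.611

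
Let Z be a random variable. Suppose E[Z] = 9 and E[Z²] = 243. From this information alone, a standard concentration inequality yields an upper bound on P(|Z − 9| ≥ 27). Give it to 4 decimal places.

The first two moments determine the variance, so Chebyshev's inequality is the sharpest standard bound available.
Var(Z) = E[Z²] − (E[Z])² = 243 − 81 = 162.
Chebyshev's inequality: P(|Z − μ| ≥ t) ≤ Var(Z)/t² = 162/729 = 0.2222.

0.2222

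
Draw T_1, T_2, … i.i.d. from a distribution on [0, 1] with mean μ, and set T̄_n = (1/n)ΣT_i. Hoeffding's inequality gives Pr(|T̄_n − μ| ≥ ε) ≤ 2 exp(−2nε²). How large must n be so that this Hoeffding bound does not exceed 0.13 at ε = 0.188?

Require 2·exp(−2nε²) ≤ 0.13, i.e. 2nε² ≥ ln(2/0.13) = 2.733368.
So n ≥ 2.733368 / (2·0.188²) = 38.668.
The smallest integer n is 39.

39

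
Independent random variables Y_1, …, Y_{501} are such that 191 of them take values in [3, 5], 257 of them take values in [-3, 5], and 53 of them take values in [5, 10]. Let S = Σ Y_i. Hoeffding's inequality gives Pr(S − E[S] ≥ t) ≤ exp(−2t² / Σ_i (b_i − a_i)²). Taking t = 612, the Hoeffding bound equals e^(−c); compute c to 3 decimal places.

40.410

Σ(b_i − a_i)² = 191·2² + 257·8² + 53·5² = 18537.
c = 2t² / 18537 = 2·612² / 18537 = 40.4104.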